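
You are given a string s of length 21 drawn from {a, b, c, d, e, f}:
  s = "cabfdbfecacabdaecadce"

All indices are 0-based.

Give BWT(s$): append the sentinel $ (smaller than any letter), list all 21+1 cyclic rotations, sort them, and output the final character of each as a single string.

eccccdaada$eedbfacfabb

rank  rotation                last
    0  $cabfdbfecacabdaecadce  e
    1  abdaecadce$cabfdbfecac  c
    2  abfdbfecacabdaecadce$c  c
    3  acabdaecadce$cabfdbfec  c
    4  adce$cabfdbfecacabdaec  c
    5  aecadce$cabfdbfecacabd  d
    6  bdaecadce$cabfdbfecaca  a
    7  bfdbfecacabdaecadce$ca  a
    8  bfecacabdaecadce$cabfd  d
    9  cabdaecadce$cabfdbfeca  a
   10  cabfdbfecacabdaecadce$  $
   11  cacabdaecadce$cabfdbfe  e
   12  cadce$cabfdbfecacabdae  e
   13  ce$cabfdbfecacabdaecad  d
   14  daecadce$cabfdbfecacab  b
   15  dbfecacabdaecadce$cabf  f
   16  dce$cabfdbfecacabdaeca  a
   17  e$cabfdbfecacabdaecadc  c
   18  ecacabdaecadce$cabfdbf  f
   19  ecadce$cabfdbfecacabda  a
   20  fdbfecacabdaecadce$cab  b
   21  fecacabdaecadce$cabfdb  b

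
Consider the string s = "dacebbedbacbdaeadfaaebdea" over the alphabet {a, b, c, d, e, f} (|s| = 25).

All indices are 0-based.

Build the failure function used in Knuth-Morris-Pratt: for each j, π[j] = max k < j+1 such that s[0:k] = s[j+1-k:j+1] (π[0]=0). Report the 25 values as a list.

π[0] = 0
j=1 s[j]='a': π[1]=0 (border '')
j=2 s[j]='c': π[2]=0 (border '')
j=3 s[j]='e': π[3]=0 (border '')
j=4 s[j]='b': π[4]=0 (border '')
j=5 s[j]='b': π[5]=0 (border '')
j=6 s[j]='e': π[6]=0 (border '')
j=7 s[j]='d': π[7]=1 (border 'd')
j=8 s[j]='b': k: 1→0; π[8]=0 (border '')
j=9 s[j]='a': π[9]=0 (border '')
j=10 s[j]='c': π[10]=0 (border '')
j=11 s[j]='b': π[11]=0 (border '')
j=12 s[j]='d': π[12]=1 (border 'd')
j=13 s[j]='a': π[13]=2 (border 'da')
j=14 s[j]='e': k: 2→0; π[14]=0 (border '')
j=15 s[j]='a': π[15]=0 (border '')
j=16 s[j]='d': π[16]=1 (border 'd')
j=17 s[j]='f': k: 1→0; π[17]=0 (border '')
j=18 s[j]='a': π[18]=0 (border '')
j=19 s[j]='a': π[19]=0 (border '')
j=20 s[j]='e': π[20]=0 (border '')
j=21 s[j]='b': π[21]=0 (border '')
j=22 s[j]='d': π[22]=1 (border 'd')
j=23 s[j]='e': k: 1→0; π[23]=0 (border '')
j=24 s[j]='a': π[24]=0 (border '')

[0, 0, 0, 0, 0, 0, 0, 1, 0, 0, 0, 0, 1, 2, 0, 0, 1, 0, 0, 0, 0, 0, 1, 0, 0]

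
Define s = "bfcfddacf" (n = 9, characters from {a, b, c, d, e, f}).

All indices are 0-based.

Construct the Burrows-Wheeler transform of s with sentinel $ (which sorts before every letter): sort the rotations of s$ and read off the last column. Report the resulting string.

rank  rotation    last
    0  $bfcfddacf  f
    1  acf$bfcfdd  d
    2  bfcfddacf$  $
    3  cf$bfcfdda  a
    4  cfddacf$bf  f
    5  dacf$bfcfd  d
    6  ddacf$bfcf  f
    7  f$bfcfddac  c
    8  fcfddacf$b  b
    9  fddacf$bfc  c

fd$afdfcbc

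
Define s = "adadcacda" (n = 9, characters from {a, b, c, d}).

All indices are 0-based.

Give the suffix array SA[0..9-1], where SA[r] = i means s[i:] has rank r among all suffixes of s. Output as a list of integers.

sorted suffixes:
  #0 SA[0]=8  'a'
  #1 SA[1]=5  'acda'
  #2 SA[2]=0  'adadcacda'
  #3 SA[3]=2  'adcacda'
  #4 SA[4]=4  'cacda'
  #5 SA[5]=6  'cda'
  #6 SA[6]=7  'da'
  #7 SA[7]=1  'dadcacda'
  #8 SA[8]=3  'dcacda'

[8, 5, 0, 2, 4, 6, 7, 1, 3]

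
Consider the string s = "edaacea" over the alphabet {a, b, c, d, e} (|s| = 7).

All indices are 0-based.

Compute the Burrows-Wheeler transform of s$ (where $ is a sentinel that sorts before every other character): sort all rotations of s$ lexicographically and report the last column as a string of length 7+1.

rank  rotation  last
    0  $edaacea  a
    1  a$edaace  e
    2  aacea$ed  d
    3  acea$eda  a
    4  cea$edaa  a
    5  daacea$e  e
    6  ea$edaac  c
    7  edaacea$  $

aedaaec$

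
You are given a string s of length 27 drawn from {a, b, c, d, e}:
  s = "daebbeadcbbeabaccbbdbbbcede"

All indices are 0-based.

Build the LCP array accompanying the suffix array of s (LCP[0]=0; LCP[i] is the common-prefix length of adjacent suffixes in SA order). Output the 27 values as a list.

[0, 1, 1, 1, 0, 1, 2, 2, 2, 4, 1, 1, 1, 3, 0, 3, 1, 1, 0, 1, 1, 1, 0, 1, 2, 1, 1]

rank | idx | suffix
   0 |  12 | abaccbbdbbbcede
   1 |  14 | accbbdbbbcede
   2 |   6 | adcbbeabaccbbdbbbcede
   3 |   1 | aebbeadcbbeabaccbbdbbbcede
   4 |  13 | baccbbdbbbcede
   5 |  20 | bbbcede
   6 |  21 | bbcede
   7 |  17 | bbdbbbcede
   8 |   9 | bbeabaccbbdbbbcede
   9 |   3 | bbeadcbbeabaccbbdbbbcede
  10 |  22 | bcede
  11 |  18 | bdbbbcede
  12 |  10 | beabaccbbdbbbcede
  13 |   4 | beadcbbeabaccbbdbbbcede
  14 |  16 | cbbdbbbcede
  15 |   8 | cbbeabaccbbdbbbcede
  16 |  15 | ccbbdbbbcede
  17 |  23 | cede
  18 |   0 | daebbeadcbbeabaccbbdbbbcede
  19 |  19 | dbbbcede
  20 |   7 | dcbbeabaccbbdbbbcede
  21 |  25 | de
  22 |  26 | e
  23 |  11 | eabaccbbdbbbcede
  24 |   5 | eadcbbeabaccbbdbbbcede
  25 |   2 | ebbeadcbbeabaccbbdbbbcede
  26 |  24 | ede

SA = [12, 14, 6, 1, 13, 20, 21, 17, 9, 3, 22, 18, 10, 4, 16, 8, 15, 23, 0, 19, 7, 25, 26, 11, 5, 2, 24]
rank  pair      lcp
   1  s[12:],s[14:]  1  'a'
   2  s[14:],s[6:]  1  'a'
   3  s[6:],s[1:]  1  'a'
   4  s[1:],s[13:]  0  ''
   5  s[13:],s[20:]  1  'b'
   6  s[20:],s[21:]  2  'bb'
   7  s[21:],s[17:]  2  'bb'
   8  s[17:],s[9:]  2  'bb'
   9  s[9:],s[3:]  4  'bbea'
  10  s[3:],s[22:]  1  'b'
  11  s[22:],s[18:]  1  'b'
  12  s[18:],s[10:]  1  'b'
  13  s[10:],s[4:]  3  'bea'
  14  s[4:],s[16:]  0  ''
  15  s[16:],s[8:]  3  'cbb'
  16  s[8:],s[15:]  1  'c'
  17  s[15:],s[23:]  1  'c'
  18  s[23:],s[0:]  0  ''
  19  s[0:],s[19:]  1  'd'
  20  s[19:],s[7:]  1  'd'
  21  s[7:],s[25:]  1  'd'
  22  s[25:],s[26:]  0  ''
  23  s[26:],s[11:]  1  'e'
  24  s[11:],s[5:]  2  'ea'
  25  s[5:],s[2:]  1  'e'
  26  s[2:],s[24:]  1  'e'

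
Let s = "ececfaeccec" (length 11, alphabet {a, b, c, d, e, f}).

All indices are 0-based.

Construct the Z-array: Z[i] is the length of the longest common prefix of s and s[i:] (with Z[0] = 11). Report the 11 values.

[11, 0, 2, 0, 0, 0, 2, 0, 0, 2, 0]

Z[0]=11
i=1: i≥r, start 0; Z[1]=0
i=2: i≥r, start 0; Z[2]=2 grow→box=[2,4)
i=3: min(r-i=1, Z[1]=0)=0; Z[3]=0
i=4: i≥r, start 0; Z[4]=0
i=5: i≥r, start 0; Z[5]=0
i=6: i≥r, start 0; Z[6]=2 grow→box=[6,8)
i=7: min(r-i=1, Z[1]=0)=0; Z[7]=0
i=8: i≥r, start 0; Z[8]=0
i=9: i≥r, start 0; Z[9]=2 grow→box=[9,11)
i=10: min(r-i=1, Z[1]=0)=0; Z[10]=0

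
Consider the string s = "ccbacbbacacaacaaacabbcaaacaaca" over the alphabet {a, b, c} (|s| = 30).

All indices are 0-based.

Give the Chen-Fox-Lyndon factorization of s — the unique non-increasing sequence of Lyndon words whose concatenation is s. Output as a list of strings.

["c", "c", "b", "acbb", "ac", "ac", "aac", "aaacabbc", "aaacaac", "a"]

emit factor 1: 'c' (i=0, period=1)
emit factor 2: 'c' (i=1, period=1)
emit factor 3: 'b' (i=2, period=1)
emit factor 4: 'acbb' (i=3, period=4)
emit factor 5: 'ac' (i=7, period=2)
emit factor 6: 'ac' (i=9, period=2)
emit factor 7: 'aac' (i=11, period=3)
emit factor 8: 'aaacabbc' (i=14, period=8)
emit factor 9: 'aaacaac' (i=22, period=7)
emit factor 10: 'a' (i=29, period=1)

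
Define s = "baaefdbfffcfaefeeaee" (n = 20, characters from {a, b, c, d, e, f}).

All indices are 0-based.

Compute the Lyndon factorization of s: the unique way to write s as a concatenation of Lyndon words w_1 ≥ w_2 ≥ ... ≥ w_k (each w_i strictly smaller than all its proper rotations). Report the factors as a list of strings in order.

emit factor 1: 'b' (i=0, period=1)
emit factor 2: 'aaefdbfffcfaefeeaee' (i=1, period=19)

["b", "aaefdbfffcfaefeeaee"]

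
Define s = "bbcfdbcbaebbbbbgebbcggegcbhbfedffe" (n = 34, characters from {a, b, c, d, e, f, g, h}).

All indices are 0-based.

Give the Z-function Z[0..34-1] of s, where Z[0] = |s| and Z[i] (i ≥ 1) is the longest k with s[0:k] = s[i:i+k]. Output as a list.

Z[0]=34
i=1: fresh scan; Z[1]=1 scan→box=[1,2)
i=2: fresh scan; Z[2]=0
i=3: fresh scan; Z[3]=0
i=4: fresh scan; Z[4]=0
i=5: fresh scan; Z[5]=1 scan→box=[5,6)
i=6: fresh scan; Z[6]=0
i=7: fresh scan; Z[7]=1 scan→box=[7,8)
i=8: fresh scan; Z[8]=0
i=9: fresh scan; Z[9]=0
i=10: fresh scan; Z[10]=2 scan→box=[10,12)
i=11: min(r-i=1, Z[1]=1)=1; Z[11]=2 scan→box=[11,13)
i=12: min(r-i=1, Z[1]=1)=1; Z[12]=2 scan→box=[12,14)
i=13: min(r-i=1, Z[1]=1)=1; Z[13]=2 scan→box=[13,15)
i=14: min(r-i=1, Z[1]=1)=1; Z[14]=1
i=15: fresh scan; Z[15]=0
i=16: fresh scan; Z[16]=0
i=17: fresh scan; Z[17]=3 scan→box=[17,20)
i=18: min(r-i=2, Z[1]=1)=1; Z[18]=1
i=19: min(r-i=1, Z[2]=0)=0; Z[19]=0
i=20: fresh scan; Z[20]=0
i=21: fresh scan; Z[21]=0
i=22: fresh scan; Z[22]=0
i=23: fresh scan; Z[23]=0
i=24: fresh scan; Z[24]=0
i=25: fresh scan; Z[25]=1 scan→box=[25,26)
i=26: fresh scan; Z[26]=0
i=27: fresh scan; Z[27]=1 scan→box=[27,28)
i=28: fresh scan; Z[28]=0
i=29: fresh scan; Z[29]=0
i=30: fresh scan; Z[30]=0
i=31: fresh scan; Z[31]=0
i=32: fresh scan; Z[32]=0
i=33: fresh scan; Z[33]=0

[34, 1, 0, 0, 0, 1, 0, 1, 0, 0, 2, 2, 2, 2, 1, 0, 0, 3, 1, 0, 0, 0, 0, 0, 0, 1, 0, 1, 0, 0, 0, 0, 0, 0]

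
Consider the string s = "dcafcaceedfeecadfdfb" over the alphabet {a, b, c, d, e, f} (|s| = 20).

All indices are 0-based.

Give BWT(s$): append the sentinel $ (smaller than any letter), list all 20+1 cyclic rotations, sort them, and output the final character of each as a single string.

rank  rotation               last
    0  $dcafcaceedfeecadfdfb  b
    1  aceedfeecadfdfb$dcafc  c
    2  adfdfb$dcafcaceedfeec  c
    3  afcaceedfeecadfdfb$dc  c
    4  b$dcafcaceedfeecadfdf  f
    5  caceedfeecadfdfb$dcaf  f
    6  cadfdfb$dcafcaceedfee  e
    7  cafcaceedfeecadfdfb$d  d
    8  ceedfeecadfdfb$dcafca  a
    9  dcafcaceedfeecadfdfb$  $
   10  dfb$dcafcaceedfeecadf  f
   11  dfdfb$dcafcaceedfeeca  a
   12  dfeecadfdfb$dcafcacee  e
   13  ecadfdfb$dcafcaceedfe  e
   14  edfeecadfdfb$dcafcace  e
   15  eecadfdfb$dcafcaceedf  f
   16  eedfeecadfdfb$dcafcac  c
   17  fb$dcafcaceedfeecadfd  d
   18  fcaceedfeecadfdfb$dca  a
   19  fdfb$dcafcaceedfeecad  d
   20  feecadfdfb$dcafcaceed  d

bcccffeda$faeeefcdadd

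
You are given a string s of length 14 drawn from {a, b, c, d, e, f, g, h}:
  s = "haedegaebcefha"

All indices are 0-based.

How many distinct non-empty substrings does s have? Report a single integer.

97

sorted suffixes:
  #0 SA[0]=13  'a'
  #1 SA[1]=6  'aebcefha'
  #2 SA[2]=1  'aedegaebcefha'
  #3 SA[3]=8  'bcefha'
  #4 SA[4]=9  'cefha'
  #5 SA[5]=3  'degaebcefha'
  #6 SA[6]=7  'ebcefha'
  #7 SA[7]=2  'edegaebcefha'
  #8 SA[8]=10  'efha'
  #9 SA[9]=4  'egaebcefha'
  #10 SA[10]=11  'fha'
  #11 SA[11]=5  'gaebcefha'
  #12 SA[12]=12  'ha'
  #13 SA[13]=0  'haedegaebcefha'

SA = [13, 6, 1, 8, 9, 3, 7, 2, 10, 4, 11, 5, 12, 0]
[i] adj suffixes → lcp
  [1] 13/6 → 1 ('a')
  [2] 6/1 → 2 ('ae')
  [3] 1/8 → 0 ('')
  [4] 8/9 → 0 ('')
  [5] 9/3 → 0 ('')
  [6] 3/7 → 0 ('')
  [7] 7/2 → 1 ('e')
  [8] 2/10 → 1 ('e')
  [9] 10/4 → 1 ('e')
  [10] 4/11 → 0 ('')
  [11] 11/5 → 0 ('')
  [12] 5/12 → 0 ('')
  [13] 12/0 → 2 ('ha')

n(n+1)/2 = 14·15/2 = 105
Σ LCP = 0 + 1 + 2 + 0 + 0 + 0 + 0 + 1 + 1 + 1 + 0 + 0 + 0 + 2 = 8
distinct = 105 − 8 = 97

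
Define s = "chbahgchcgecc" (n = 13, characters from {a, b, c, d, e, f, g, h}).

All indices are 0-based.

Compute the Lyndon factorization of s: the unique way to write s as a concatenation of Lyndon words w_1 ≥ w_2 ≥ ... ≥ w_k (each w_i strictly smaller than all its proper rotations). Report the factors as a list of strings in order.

["ch", "b", "ahgchcgecc"]

emit factor 1: 'ch' (i=0, period=2)
emit factor 2: 'b' (i=2, period=1)
emit factor 3: 'ahgchcgecc' (i=3, period=10)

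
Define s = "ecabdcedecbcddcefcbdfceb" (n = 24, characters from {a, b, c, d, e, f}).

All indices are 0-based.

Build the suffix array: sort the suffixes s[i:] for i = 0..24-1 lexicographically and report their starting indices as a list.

rank→(start, suffix):
  0 → (2, 'abdcedecbcddcefcbdfceb')
  1 → (23, 'b')
  2 → (10, 'bcddcefcbdfceb')
  3 → (3, 'bdcedecbcddcefcbdfceb')
  4 → (18, 'bdfceb')
  5 → (1, 'cabdcedecbcddcefcbdfceb')
  6 → (9, 'cbcddcefcbdfceb')
  7 → (17, 'cbdfceb')
  8 → (11, 'cddcefcbdfceb')
  9 → (21, 'ceb')
  10 → (5, 'cedecbcddcefcbdfceb')
  11 → (14, 'cefcbdfceb')
  12 → (4, 'dcedecbcddcefcbdfceb')
  13 → (13, 'dcefcbdfceb')
  14 → (12, 'ddcefcbdfceb')
  15 → (7, 'decbcddcefcbdfceb')
  16 → (19, 'dfceb')
  17 → (22, 'eb')
  18 → (0, 'ecabdcedecbcddcefcbdfceb')
  19 → (8, 'ecbcddcefcbdfceb')
  20 → (6, 'edecbcddcefcbdfceb')
  21 → (15, 'efcbdfceb')
  22 → (16, 'fcbdfceb')
  23 → (20, 'fceb')

[2, 23, 10, 3, 18, 1, 9, 17, 11, 21, 5, 14, 4, 13, 12, 7, 19, 22, 0, 8, 6, 15, 16, 20]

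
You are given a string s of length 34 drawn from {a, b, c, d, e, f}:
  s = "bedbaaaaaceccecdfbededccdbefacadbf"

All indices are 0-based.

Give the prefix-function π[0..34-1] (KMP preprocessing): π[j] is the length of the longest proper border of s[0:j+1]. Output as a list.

[0, 0, 0, 1, 0, 0, 0, 0, 0, 0, 0, 0, 0, 0, 0, 0, 0, 1, 2, 3, 0, 0, 0, 0, 0, 1, 2, 0, 0, 0, 0, 0, 1, 0]

π[0] = 0
j=1 s[j]='e': π[1]=0 (border '')
j=2 s[j]='d': π[2]=0 (border '')
j=3 s[j]='b': π[3]=1 (border 'b')
j=4 s[j]='a': k: 1→0; π[4]=0 (border '')
j=5 s[j]='a': π[5]=0 (border '')
j=6 s[j]='a': π[6]=0 (border '')
j=7 s[j]='a': π[7]=0 (border '')
j=8 s[j]='a': π[8]=0 (border '')
j=9 s[j]='c': π[9]=0 (border '')
j=10 s[j]='e': π[10]=0 (border '')
j=11 s[j]='c': π[11]=0 (border '')
j=12 s[j]='c': π[12]=0 (border '')
j=13 s[j]='e': π[13]=0 (border '')
j=14 s[j]='c': π[14]=0 (border '')
j=15 s[j]='d': π[15]=0 (border '')
j=16 s[j]='f': π[16]=0 (border '')
j=17 s[j]='b': π[17]=1 (border 'b')
j=18 s[j]='e': π[18]=2 (border 'be')
j=19 s[j]='d': π[19]=3 (border 'bed')
j=20 s[j]='e': k: 3→0; π[20]=0 (border '')
j=21 s[j]='d': π[21]=0 (border '')
j=22 s[j]='c': π[22]=0 (border '')
j=23 s[j]='c': π[23]=0 (border '')
j=24 s[j]='d': π[24]=0 (border '')
j=25 s[j]='b': π[25]=1 (border 'b')
j=26 s[j]='e': π[26]=2 (border 'be')
j=27 s[j]='f': k: 2→0; π[27]=0 (border '')
j=28 s[j]='a': π[28]=0 (border '')
j=29 s[j]='c': π[29]=0 (border '')
j=30 s[j]='a': π[30]=0 (border '')
j=31 s[j]='d': π[31]=0 (border '')
j=32 s[j]='b': π[32]=1 (border 'b')
j=33 s[j]='f': k: 1→0; π[33]=0 (border '')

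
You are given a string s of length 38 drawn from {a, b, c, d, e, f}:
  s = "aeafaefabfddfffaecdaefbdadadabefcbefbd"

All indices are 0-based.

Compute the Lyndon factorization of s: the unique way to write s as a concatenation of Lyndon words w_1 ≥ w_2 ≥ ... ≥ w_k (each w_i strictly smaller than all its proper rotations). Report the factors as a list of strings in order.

emit factor 1: 'aeafaef' (i=0, period=7)
emit factor 2: 'abfddfffaecdaefbdadad' (i=7, period=21)
emit factor 3: 'abefcbefbd' (i=28, period=10)

["aeafaef", "abfddfffaecdaefbdadad", "abefcbefbd"]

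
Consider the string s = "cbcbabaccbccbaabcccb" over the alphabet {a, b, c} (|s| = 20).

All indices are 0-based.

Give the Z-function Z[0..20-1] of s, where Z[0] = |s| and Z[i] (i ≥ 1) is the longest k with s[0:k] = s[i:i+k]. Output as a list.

Z[0]=20
i=1: i≥r, start 0; Z[1]=0
i=2: i≥r, start 0; Z[2]=2 scan→box=[2,4)
i=3: min(r-i=1, Z[1]=0)=0; Z[3]=0
i=4: i≥r, start 0; Z[4]=0
i=5: i≥r, start 0; Z[5]=0
i=6: i≥r, start 0; Z[6]=0
i=7: i≥r, start 0; Z[7]=1 scan→box=[7,8)
i=8: i≥r, start 0; Z[8]=3 scan→box=[8,11)
i=9: min(r-i=2, Z[1]=0)=0; Z[9]=0
i=10: min(r-i=1, Z[2]=2)=1; Z[10]=1
i=11: i≥r, start 0; Z[11]=2 scan→box=[11,13)
i=12: min(r-i=1, Z[1]=0)=0; Z[12]=0
i=13: i≥r, start 0; Z[13]=0
i=14: i≥r, start 0; Z[14]=0
i=15: i≥r, start 0; Z[15]=0
i=16: i≥r, start 0; Z[16]=1 scan→box=[16,17)
i=17: i≥r, start 0; Z[17]=1 scan→box=[17,18)
i=18: i≥r, start 0; Z[18]=2 scan→box=[18,20)
i=19: min(r-i=1, Z[1]=0)=0; Z[19]=0

[20, 0, 2, 0, 0, 0, 0, 1, 3, 0, 1, 2, 0, 0, 0, 0, 1, 1, 2, 0]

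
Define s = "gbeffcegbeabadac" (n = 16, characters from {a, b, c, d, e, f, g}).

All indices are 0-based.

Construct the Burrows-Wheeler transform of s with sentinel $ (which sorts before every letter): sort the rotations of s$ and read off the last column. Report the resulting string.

rank  rotation           last
    0  $gbeffcegbeabadac  c
    1  abadac$gbeffcegbe  e
    2  ac$gbeffcegbeabad  d
    3  adac$gbeffcegbeab  b
    4  badac$gbeffcegbea  a
    5  beabadac$gbeffceg  g
    6  beffcegbeabadac$g  g
    7  c$gbeffcegbeabada  a
    8  cegbeabadac$gbeff  f
    9  dac$gbeffcegbeaba  a
   10  eabadac$gbeffcegb  b
   11  effcegbeabadac$gb  b
   12  egbeabadac$gbeffc  c
   13  fcegbeabadac$gbef  f
   14  ffcegbeabadac$gbe  e
   15  gbeabadac$gbeffce  e
   16  gbeffcegbeabadac$  $

cedbaggafabbcfee$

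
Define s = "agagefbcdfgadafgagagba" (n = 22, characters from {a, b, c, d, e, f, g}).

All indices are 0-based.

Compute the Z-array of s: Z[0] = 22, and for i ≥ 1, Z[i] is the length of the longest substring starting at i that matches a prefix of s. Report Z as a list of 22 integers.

[22, 0, 2, 0, 0, 0, 0, 0, 0, 0, 0, 1, 0, 1, 0, 0, 4, 0, 2, 0, 0, 1]

Z[0]=22
i=1: i≥r, start 0; Z[1]=0
i=2: i≥r, start 0; Z[2]=2 extend→box=[2,4)
i=3: min(r-i=1, Z[1]=0)=0; Z[3]=0
i=4: i≥r, start 0; Z[4]=0
i=5: i≥r, start 0; Z[5]=0
i=6: i≥r, start 0; Z[6]=0
i=7: i≥r, start 0; Z[7]=0
i=8: i≥r, start 0; Z[8]=0
i=9: i≥r, start 0; Z[9]=0
i=10: i≥r, start 0; Z[10]=0
i=11: i≥r, start 0; Z[11]=1 extend→box=[11,12)
i=12: i≥r, start 0; Z[12]=0
i=13: i≥r, start 0; Z[13]=1 extend→box=[13,14)
i=14: i≥r, start 0; Z[14]=0
i=15: i≥r, start 0; Z[15]=0
i=16: i≥r, start 0; Z[16]=4 extend→box=[16,20)
i=17: min(r-i=3, Z[1]=0)=0; Z[17]=0
i=18: min(r-i=2, Z[2]=2)=2; Z[18]=2
i=19: min(r-i=1, Z[3]=0)=0; Z[19]=0
i=20: i≥r, start 0; Z[20]=0
i=21: i≥r, start 0; Z[21]=1 extend→box=[21,22)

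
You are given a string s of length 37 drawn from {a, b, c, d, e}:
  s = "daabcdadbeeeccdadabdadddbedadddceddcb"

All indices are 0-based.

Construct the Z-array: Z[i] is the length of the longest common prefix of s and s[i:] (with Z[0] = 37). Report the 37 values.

[37, 0, 0, 0, 0, 2, 0, 1, 0, 0, 0, 0, 0, 0, 2, 0, 2, 0, 0, 2, 0, 1, 1, 1, 0, 0, 2, 0, 1, 1, 1, 0, 0, 1, 1, 0, 0]

Z[0]=37
i=1: i≥r, start 0; Z[1]=0
i=2: i≥r, start 0; Z[2]=0
i=3: i≥r, start 0; Z[3]=0
i=4: i≥r, start 0; Z[4]=0
i=5: i≥r, start 0; Z[5]=2 scan→box=[5,7)
i=6: min(r-i=1, Z[1]=0)=0; Z[6]=0
i=7: i≥r, start 0; Z[7]=1 scan→box=[7,8)
i=8: i≥r, start 0; Z[8]=0
i=9: i≥r, start 0; Z[9]=0
i=10: i≥r, start 0; Z[10]=0
i=11: i≥r, start 0; Z[11]=0
i=12: i≥r, start 0; Z[12]=0
i=13: i≥r, start 0; Z[13]=0
i=14: i≥r, start 0; Z[14]=2 scan→box=[14,16)
i=15: min(r-i=1, Z[1]=0)=0; Z[15]=0
i=16: i≥r, start 0; Z[16]=2 scan→box=[16,18)
i=17: min(r-i=1, Z[1]=0)=0; Z[17]=0
i=18: i≥r, start 0; Z[18]=0
i=19: i≥r, start 0; Z[19]=2 scan→box=[19,21)
i=20: min(r-i=1, Z[1]=0)=0; Z[20]=0
i=21: i≥r, start 0; Z[21]=1 scan→box=[21,22)
i=22: i≥r, start 0; Z[22]=1 scan→box=[22,23)
i=23: i≥r, start 0; Z[23]=1 scan→box=[23,24)
i=24: i≥r, start 0; Z[24]=0
i=25: i≥r, start 0; Z[25]=0
i=26: i≥r, start 0; Z[26]=2 scan→box=[26,28)
i=27: min(r-i=1, Z[1]=0)=0; Z[27]=0
i=28: i≥r, start 0; Z[28]=1 scan→box=[28,29)
i=29: i≥r, start 0; Z[29]=1 scan→box=[29,30)
i=30: i≥r, start 0; Z[30]=1 scan→box=[30,31)
i=31: i≥r, start 0; Z[31]=0
i=32: i≥r, start 0; Z[32]=0
i=33: i≥r, start 0; Z[33]=1 scan→box=[33,34)
i=34: i≥r, start 0; Z[34]=1 scan→box=[34,35)
i=35: i≥r, start 0; Z[35]=0
i=36: i≥r, start 0; Z[36]=0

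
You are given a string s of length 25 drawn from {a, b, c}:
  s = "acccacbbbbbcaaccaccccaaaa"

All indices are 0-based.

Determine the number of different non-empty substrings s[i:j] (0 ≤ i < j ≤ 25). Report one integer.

sorted suffixes:
  #0 SA[0]=24  'a'
  #1 SA[1]=23  'aa'
  #2 SA[2]=22  'aaa'
  #3 SA[3]=21  'aaaa'
  #4 SA[4]=12  'aaccaccccaaaa'
  #5 SA[5]=4  'acbbbbbcaaccaccccaaaa'
  #6 SA[6]=13  'accaccccaaaa'
  #7 SA[7]=0  'acccacbbbbbcaaccaccccaaaa'
  #8 SA[8]=16  'accccaaaa'
  #9 SA[9]=6  'bbbbbcaaccaccccaaaa'
  #10 SA[10]=7  'bbbbcaaccaccccaaaa'
  #11 SA[11]=8  'bbbcaaccaccccaaaa'
  #12 SA[12]=9  'bbcaaccaccccaaaa'
  #13 SA[13]=10  'bcaaccaccccaaaa'
  #14 SA[14]=20  'caaaa'
  #15 SA[15]=11  'caaccaccccaaaa'
  #16 SA[16]=3  'cacbbbbbcaaccaccccaaaa'
  #17 SA[17]=15  'caccccaaaa'
  #18 SA[18]=5  'cbbbbbcaaccaccccaaaa'
  #19 SA[19]=19  'ccaaaa'
  #20 SA[20]=2  'ccacbbbbbcaaccaccccaaaa'
  #21 SA[21]=14  'ccaccccaaaa'
  #22 SA[22]=18  'cccaaaa'
  #23 SA[23]=1  'cccacbbbbbcaaccaccccaaaa'
  #24 SA[24]=17  'ccccaaaa'

SA = [24, 23, 22, 21, 12, 4, 13, 0, 16, 6, 7, 8, 9, 10, 20, 11, 3, 15, 5, 19, 2, 14, 18, 1, 17]
rank  pair      lcp
   1  s[24:],s[23:]  1  'a'
   2  s[23:],s[22:]  2  'aa'
   3  s[22:],s[21:]  3  'aaa'
   4  s[21:],s[12:]  2  'aa'
   5  s[12:],s[4:]  1  'a'
   6  s[4:],s[13:]  2  'ac'
   7  s[13:],s[0:]  3  'acc'
   8  s[0:],s[16:]  4  'accc'
   9  s[16:],s[6:]  0  ''
  10  s[6:],s[7:]  4  'bbbb'
  11  s[7:],s[8:]  3  'bbb'
  12  s[8:],s[9:]  2  'bb'
  13  s[9:],s[10:]  1  'b'
  14  s[10:],s[20:]  0  ''
  15  s[20:],s[11:]  3  'caa'
  16  s[11:],s[3:]  2  'ca'
  17  s[3:],s[15:]  3  'cac'
  18  s[15:],s[5:]  1  'c'
  19  s[5:],s[19:]  1  'c'
  20  s[19:],s[2:]  3  'cca'
  21  s[2:],s[14:]  4  'ccac'
  22  s[14:],s[18:]  2  'cc'
  23  s[18:],s[1:]  4  'ccca'
  24  s[1:],s[17:]  3  'ccc'

n(n+1)/2 = 25·26/2 = 325
Σ LCP = 0 + 1 + 2 + 3 + 2 + 1 + 2 + 3 + 4 + 0 + 4 + 3 + 2 + 1 + 0 + 3 + 2 + 3 + 1 + 1 + 3 + 4 + 2 + 4 + 3 = 54
distinct = 325 − 54 = 271

271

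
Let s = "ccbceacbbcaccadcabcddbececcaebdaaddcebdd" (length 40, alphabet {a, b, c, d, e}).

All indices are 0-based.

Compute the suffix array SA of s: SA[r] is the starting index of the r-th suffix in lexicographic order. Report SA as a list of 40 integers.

[31, 16, 5, 10, 13, 32, 27, 7, 8, 17, 2, 29, 37, 21, 15, 9, 12, 26, 6, 1, 11, 25, 0, 18, 3, 35, 23, 39, 30, 20, 14, 34, 38, 19, 33, 4, 28, 36, 24, 22]

rank→(start, suffix):
  0 → (31, 'aaddcebdd')
  1 → (16, 'abcddbececcaebdaaddcebdd')
  2 → (5, 'acbbcaccadcabcddbececcaebdaaddcebdd')
  3 → (10, 'accadcabcddbececcaebdaaddcebdd')
  4 → (13, 'adcabcddbececcaebdaaddcebdd')
  5 → (32, 'addcebdd')
  6 → (27, 'aebdaaddcebdd')
  7 → (7, 'bbcaccadcabcddbececcaebdaaddcebdd')
  8 → (8, 'bcaccadcabcddbececcaebdaaddcebdd')
  9 → (17, 'bcddbececcaebdaaddcebdd')
  10 → (2, 'bceacbbcaccadcabcddbececcaebdaaddcebdd')
  11 → (29, 'bdaaddcebdd')
  12 → (37, 'bdd')
  13 → (21, 'bececcaebdaaddcebdd')
  14 → (15, 'cabcddbececcaebdaaddcebdd')
  15 → (9, 'caccadcabcddbececcaebdaaddcebdd')
  16 → (12, 'cadcabcddbececcaebdaaddcebdd')
  17 → (26, 'caebdaaddcebdd')
  18 → (6, 'cbbcaccadcabcddbececcaebdaaddcebdd')
  19 → (1, 'cbceacbbcaccadcabcddbececcaebdaaddcebdd')
  20 → (11, 'ccadcabcddbececcaebdaaddcebdd')
  21 → (25, 'ccaebdaaddcebdd')
  22 → (0, 'ccbceacbbcaccadcabcddbececcaebdaaddcebdd')
  23 → (18, 'cddbececcaebdaaddcebdd')
  24 → (3, 'ceacbbcaccadcabcddbececcaebdaaddcebdd')
  25 → (35, 'cebdd')
  26 → (23, 'ceccaebdaaddcebdd')
  27 → (39, 'd')
  28 → (30, 'daaddcebdd')
  29 → (20, 'dbececcaebdaaddcebdd')
  30 → (14, 'dcabcddbececcaebdaaddcebdd')
  31 → (34, 'dcebdd')
  32 → (38, 'dd')
  33 → (19, 'ddbececcaebdaaddcebdd')
  34 → (33, 'ddcebdd')
  35 → (4, 'eacbbcaccadcabcddbececcaebdaaddcebdd')
  36 → (28, 'ebdaaddcebdd')
  37 → (36, 'ebdd')
  38 → (24, 'eccaebdaaddcebdd')
  39 → (22, 'ececcaebdaaddcebdd')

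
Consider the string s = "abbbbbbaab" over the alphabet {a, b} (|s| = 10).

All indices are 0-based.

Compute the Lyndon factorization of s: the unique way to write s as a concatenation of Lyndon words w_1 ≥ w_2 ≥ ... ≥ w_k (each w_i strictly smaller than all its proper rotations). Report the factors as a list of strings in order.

["abbbbbb", "aab"]

emit factor 1: 'abbbbbb' (i=0, period=7)
emit factor 2: 'aab' (i=7, period=3)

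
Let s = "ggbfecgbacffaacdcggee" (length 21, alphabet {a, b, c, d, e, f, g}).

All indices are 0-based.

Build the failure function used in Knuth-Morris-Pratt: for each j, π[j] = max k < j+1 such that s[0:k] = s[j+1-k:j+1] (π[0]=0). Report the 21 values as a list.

π[0] = 0
j=1 s[j]='g': π[1]=1 (border 'g')
j=2 s[j]='b': k: 1→0; π[2]=0 (border '')
j=3 s[j]='f': π[3]=0 (border '')
j=4 s[j]='e': π[4]=0 (border '')
j=5 s[j]='c': π[5]=0 (border '')
j=6 s[j]='g': π[6]=1 (border 'g')
j=7 s[j]='b': k: 1→0; π[7]=0 (border '')
j=8 s[j]='a': π[8]=0 (border '')
j=9 s[j]='c': π[9]=0 (border '')
j=10 s[j]='f': π[10]=0 (border '')
j=11 s[j]='f': π[11]=0 (border '')
j=12 s[j]='a': π[12]=0 (border '')
j=13 s[j]='a': π[13]=0 (border '')
j=14 s[j]='c': π[14]=0 (border '')
j=15 s[j]='d': π[15]=0 (border '')
j=16 s[j]='c': π[16]=0 (border '')
j=17 s[j]='g': π[17]=1 (border 'g')
j=18 s[j]='g': π[18]=2 (border 'gg')
j=19 s[j]='e': k: 2→1→0; π[19]=0 (border '')
j=20 s[j]='e': π[20]=0 (border '')

[0, 1, 0, 0, 0, 0, 1, 0, 0, 0, 0, 0, 0, 0, 0, 0, 0, 1, 2, 0, 0]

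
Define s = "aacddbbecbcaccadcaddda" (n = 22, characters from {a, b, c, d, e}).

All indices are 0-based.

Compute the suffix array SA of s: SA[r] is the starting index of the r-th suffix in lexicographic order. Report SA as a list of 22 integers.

rank→(start, suffix):
  0 → (21, 'a')
  1 → (0, 'aacddbbecbcaccadcaddda')
  2 → (11, 'accadcaddda')
  3 → (1, 'acddbbecbcaccadcaddda')
  4 → (14, 'adcaddda')
  5 → (17, 'addda')
  6 → (5, 'bbecbcaccadcaddda')
  7 → (9, 'bcaccadcaddda')
  8 → (6, 'becbcaccadcaddda')
  9 → (10, 'caccadcaddda')
  10 → (13, 'cadcaddda')
  11 → (16, 'caddda')
  12 → (8, 'cbcaccadcaddda')
  13 → (12, 'ccadcaddda')
  14 → (2, 'cddbbecbcaccadcaddda')
  15 → (20, 'da')
  16 → (4, 'dbbecbcaccadcaddda')
  17 → (15, 'dcaddda')
  18 → (19, 'dda')
  19 → (3, 'ddbbecbcaccadcaddda')
  20 → (18, 'ddda')
  21 → (7, 'ecbcaccadcaddda')

[21, 0, 11, 1, 14, 17, 5, 9, 6, 10, 13, 16, 8, 12, 2, 20, 4, 15, 19, 3, 18, 7]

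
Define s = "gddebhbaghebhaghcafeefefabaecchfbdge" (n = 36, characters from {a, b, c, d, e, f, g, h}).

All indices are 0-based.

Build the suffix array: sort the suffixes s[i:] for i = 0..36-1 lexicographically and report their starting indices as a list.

sorted suffixes:
  #0 SA[0]=24  'abaecchfbdge'
  #1 SA[1]=26  'aecchfbdge'
  #2 SA[2]=17  'afeefefabaecchfbdge'
  #3 SA[3]=13  'aghcafeefefabaecchfbdge'
  #4 SA[4]=7  'aghebhaghcafeefefabaecchfbdge'
  #5 SA[5]=25  'baecchfbdge'
  #6 SA[6]=6  'baghebhaghcafeefefabaecchfbdge'
  #7 SA[7]=32  'bdge'
  #8 SA[8]=11  'bhaghcafeefefabaecchfbdge'
  #9 SA[9]=4  'bhbaghebhaghcafeefefabaecchfbdge'
  #10 SA[10]=16  'cafeefefabaecchfbdge'
  #11 SA[11]=28  'cchfbdge'
  #12 SA[12]=29  'chfbdge'
  #13 SA[13]=1  'ddebhbaghebhaghcafeefefabaecchfbdge'
  #14 SA[14]=2  'debhbaghebhaghcafeefefabaecchfbdge'
  #15 SA[15]=33  'dge'
  #16 SA[16]=35  'e'
  #17 SA[17]=10  'ebhaghcafeefefabaecchfbdge'
  #18 SA[18]=3  'ebhbaghebhaghcafeefefabaecchfbdge'
  #19 SA[19]=27  'ecchfbdge'
  #20 SA[20]=19  'eefefabaecchfbdge'
  #21 SA[21]=22  'efabaecchfbdge'
  #22 SA[22]=20  'efefabaecchfbdge'
  #23 SA[23]=23  'fabaecchfbdge'
  #24 SA[24]=31  'fbdge'
  #25 SA[25]=18  'feefefabaecchfbdge'
  #26 SA[26]=21  'fefabaecchfbdge'
  #27 SA[27]=0  'gddebhbaghebhaghcafeefefabaecchfbdge'
  #28 SA[28]=34  'ge'
  #29 SA[29]=14  'ghcafeefefabaecchfbdge'
  #30 SA[30]=8  'ghebhaghcafeefefabaecchfbdge'
  #31 SA[31]=12  'haghcafeefefabaecchfbdge'
  #32 SA[32]=5  'hbaghebhaghcafeefefabaecchfbdge'
  #33 SA[33]=15  'hcafeefefabaecchfbdge'
  #34 SA[34]=9  'hebhaghcafeefefabaecchfbdge'
  #35 SA[35]=30  'hfbdge'

[24, 26, 17, 13, 7, 25, 6, 32, 11, 4, 16, 28, 29, 1, 2, 33, 35, 10, 3, 27, 19, 22, 20, 23, 31, 18, 21, 0, 34, 14, 8, 12, 5, 15, 9, 30]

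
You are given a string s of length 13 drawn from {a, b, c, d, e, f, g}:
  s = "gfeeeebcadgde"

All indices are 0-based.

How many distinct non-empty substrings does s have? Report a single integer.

sorted suffixes:
  #0 SA[0]=8  'adgde'
  #1 SA[1]=6  'bcadgde'
  #2 SA[2]=7  'cadgde'
  #3 SA[3]=11  'de'
  #4 SA[4]=9  'dgde'
  #5 SA[5]=12  'e'
  #6 SA[6]=5  'ebcadgde'
  #7 SA[7]=4  'eebcadgde'
  #8 SA[8]=3  'eeebcadgde'
  #9 SA[9]=2  'eeeebcadgde'
  #10 SA[10]=1  'feeeebcadgde'
  #11 SA[11]=10  'gde'
  #12 SA[12]=0  'gfeeeebcadgde'

SA = [8, 6, 7, 11, 9, 12, 5, 4, 3, 2, 1, 10, 0]
i: (SA[i-1],SA[i]) lcp shared
  1: (8,6) 0 ''
  2: (6,7) 0 ''
  3: (7,11) 0 ''
  4: (11,9) 1 'd'
  5: (9,12) 0 ''
  6: (12,5) 1 'e'
  7: (5,4) 1 'e'
  8: (4,3) 2 'ee'
  9: (3,2) 3 'eee'
  10: (2,1) 0 ''
  11: (1,10) 0 ''
  12: (10,0) 1 'g'

n(n+1)/2 = 13·14/2 = 91
Σ LCP = 0 + 0 + 0 + 0 + 1 + 0 + 1 + 1 + 2 + 3 + 0 + 0 + 1 = 9
distinct = 91 − 9 = 82

82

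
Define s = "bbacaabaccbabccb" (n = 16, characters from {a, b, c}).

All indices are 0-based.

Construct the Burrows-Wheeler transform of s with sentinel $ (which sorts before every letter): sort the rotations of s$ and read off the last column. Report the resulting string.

rank  rotation           last
    0  $bbacaabaccbabccb  b
    1  aabaccbabccb$bbac  c
    2  abaccbabccb$bbaca  a
    3  abccb$bbacaabaccb  b
    4  acaabaccbabccb$bb  b
    5  accbabccb$bbacaab  b
    6  b$bbacaabaccbabcc  c
    7  babccb$bbacaabacc  c
    8  bacaabaccbabccb$b  b
    9  baccbabccb$bbacaa  a
   10  bbacaabaccbabccb$  $
   11  bccb$bbacaabaccba  a
   12  caabaccbabccb$bba  a
   13  cb$bbacaabaccbabc  c
   14  cbabccb$bbacaabac  c
   15  ccb$bbacaabaccbab  b
   16  ccbabccb$bbacaaba  a

bcabbbccba$aaccba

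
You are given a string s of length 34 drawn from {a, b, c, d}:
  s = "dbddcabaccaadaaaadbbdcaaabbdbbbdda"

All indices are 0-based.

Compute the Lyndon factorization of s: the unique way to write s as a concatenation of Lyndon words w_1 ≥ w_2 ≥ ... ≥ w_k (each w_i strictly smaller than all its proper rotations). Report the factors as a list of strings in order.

emit factor 1: 'd' (i=0, period=1)
emit factor 2: 'bddc' (i=1, period=4)
emit factor 3: 'abacc' (i=5, period=5)
emit factor 4: 'aad' (i=10, period=3)
emit factor 5: 'aaaadbbdcaaabbdbbbdd' (i=13, period=20)
emit factor 6: 'a' (i=33, period=1)

["d", "bddc", "abacc", "aad", "aaaadbbdcaaabbdbbbdd", "a"]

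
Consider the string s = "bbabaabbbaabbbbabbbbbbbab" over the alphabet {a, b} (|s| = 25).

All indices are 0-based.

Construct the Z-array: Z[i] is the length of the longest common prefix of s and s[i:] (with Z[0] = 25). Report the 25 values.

Z[0]=25
i=1: outside box; Z[1]=1 grow→box=[1,2)
i=2: outside box; Z[2]=0
i=3: outside box; Z[3]=1 grow→box=[3,4)
i=4: outside box; Z[4]=0
i=5: outside box; Z[5]=0
i=6: outside box; Z[6]=2 grow→box=[6,8)
i=7: min(r-i=1, Z[1]=1)=1; Z[7]=3 grow→box=[7,10)
i=8: min(r-i=2, Z[1]=1)=1; Z[8]=1
i=9: min(r-i=1, Z[2]=0)=0; Z[9]=0
i=10: outside box; Z[10]=0
i=11: outside box; Z[11]=2 grow→box=[11,13)
i=12: min(r-i=1, Z[1]=1)=1; Z[12]=2 grow→box=[12,14)
i=13: min(r-i=1, Z[1]=1)=1; Z[13]=4 grow→box=[13,17)
i=14: min(r-i=3, Z[1]=1)=1; Z[14]=1
i=15: min(r-i=2, Z[2]=0)=0; Z[15]=0
i=16: min(r-i=1, Z[3]=1)=1; Z[16]=2 grow→box=[16,18)
i=17: min(r-i=1, Z[1]=1)=1; Z[17]=2 grow→box=[17,19)
i=18: min(r-i=1, Z[1]=1)=1; Z[18]=2 grow→box=[18,20)
i=19: min(r-i=1, Z[1]=1)=1; Z[19]=2 grow→box=[19,21)
i=20: min(r-i=1, Z[1]=1)=1; Z[20]=2 grow→box=[20,22)
i=21: min(r-i=1, Z[1]=1)=1; Z[21]=4 grow→box=[21,25)
i=22: min(r-i=3, Z[1]=1)=1; Z[22]=1
i=23: min(r-i=2, Z[2]=0)=0; Z[23]=0
i=24: min(r-i=1, Z[3]=1)=1; Z[24]=1

[25, 1, 0, 1, 0, 0, 2, 3, 1, 0, 0, 2, 2, 4, 1, 0, 2, 2, 2, 2, 2, 4, 1, 0, 1]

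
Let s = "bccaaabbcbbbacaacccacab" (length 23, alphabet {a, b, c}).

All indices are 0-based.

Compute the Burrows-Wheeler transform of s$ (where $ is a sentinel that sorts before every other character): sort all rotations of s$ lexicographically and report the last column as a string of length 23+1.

rank  rotation                  last
    0  $bccaaabbcbbbacaacccacab  b
    1  aaabbcbbbacaacccacab$bcc  c
    2  aabbcbbbacaacccacab$bcca  a
    3  aacccacab$bccaaabbcbbbac  c
    4  ab$bccaaabbcbbbacaacccac  c
    5  abbcbbbacaacccacab$bccaa  a
    6  acaacccacab$bccaaabbcbbb  b
    7  acab$bccaaabbcbbbacaaccc  c
    8  acccacab$bccaaabbcbbbaca  a
    9  b$bccaaabbcbbbacaacccaca  a
   10  bacaacccacab$bccaaabbcbb  b
   11  bbacaacccacab$bccaaabbcb  b
   12  bbbacaacccacab$bccaaabbc  c
   13  bbcbbbacaacccacab$bccaaa  a
   14  bcbbbacaacccacab$bccaaab  b
   15  bccaaabbcbbbacaacccacab$  $
   16  caaabbcbbbacaacccacab$bc  c
   17  caacccacab$bccaaabbcbbba  a
   18  cab$bccaaabbcbbbacaaccca  a
   19  cacab$bccaaabbcbbbacaacc  c
   20  cbbbacaacccacab$bccaaabb  b
   21  ccaaabbcbbbacaacccacab$b  b
   22  ccacab$bccaaabbcbbbacaac  c
   23  cccacab$bccaaabbcbbbacaa  a

bcaccabcaabbcab$caacbbca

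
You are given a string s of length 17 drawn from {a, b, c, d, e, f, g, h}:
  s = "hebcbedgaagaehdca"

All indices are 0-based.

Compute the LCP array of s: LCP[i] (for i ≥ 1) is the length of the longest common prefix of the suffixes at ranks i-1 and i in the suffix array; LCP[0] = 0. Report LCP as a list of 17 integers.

[0, 1, 1, 1, 0, 1, 0, 1, 0, 1, 0, 1, 1, 0, 2, 0, 1]

sorted suffixes:
  #0 SA[0]=16  'a'
  #1 SA[1]=8  'aagaehdca'
  #2 SA[2]=11  'aehdca'
  #3 SA[3]=9  'agaehdca'
  #4 SA[4]=2  'bcbedgaagaehdca'
  #5 SA[5]=4  'bedgaagaehdca'
  #6 SA[6]=15  'ca'
  #7 SA[7]=3  'cbedgaagaehdca'
  #8 SA[8]=14  'dca'
  #9 SA[9]=6  'dgaagaehdca'
  #10 SA[10]=1  'ebcbedgaagaehdca'
  #11 SA[11]=5  'edgaagaehdca'
  #12 SA[12]=12  'ehdca'
  #13 SA[13]=7  'gaagaehdca'
  #14 SA[14]=10  'gaehdca'
  #15 SA[15]=13  'hdca'
  #16 SA[16]=0  'hebcbedgaagaehdca'

SA = [16, 8, 11, 9, 2, 4, 15, 3, 14, 6, 1, 5, 12, 7, 10, 13, 0]
[i] adj suffixes → lcp
  [1] 16/8 → 1 ('a')
  [2] 8/11 → 1 ('a')
  [3] 11/9 → 1 ('a')
  [4] 9/2 → 0 ('')
  [5] 2/4 → 1 ('b')
  [6] 4/15 → 0 ('')
  [7] 15/3 → 1 ('c')
  [8] 3/14 → 0 ('')
  [9] 14/6 → 1 ('d')
  [10] 6/1 → 0 ('')
  [11] 1/5 → 1 ('e')
  [12] 5/12 → 1 ('e')
  [13] 12/7 → 0 ('')
  [14] 7/10 → 2 ('ga')
  [15] 10/13 → 0 ('')
  [16] 13/0 → 1 ('h')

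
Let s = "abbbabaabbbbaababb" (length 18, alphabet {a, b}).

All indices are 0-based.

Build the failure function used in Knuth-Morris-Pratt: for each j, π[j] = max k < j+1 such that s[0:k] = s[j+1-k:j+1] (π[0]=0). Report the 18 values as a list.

[0, 0, 0, 0, 1, 2, 1, 1, 2, 3, 4, 0, 1, 1, 2, 1, 2, 3]

π[0] = 0
j=1 s[j]='b': π[1]=0 (border '')
j=2 s[j]='b': π[2]=0 (border '')
j=3 s[j]='b': π[3]=0 (border '')
j=4 s[j]='a': π[4]=1 (border 'a')
j=5 s[j]='b': π[5]=2 (border 'ab')
j=6 s[j]='a': k: 2→0; π[6]=1 (border 'a')
j=7 s[j]='a': k: 1→0; π[7]=1 (border 'a')
j=8 s[j]='b': π[8]=2 (border 'ab')
j=9 s[j]='b': π[9]=3 (border 'abb')
j=10 s[j]='b': π[10]=4 (border 'abbb')
j=11 s[j]='b': k: 4→0; π[11]=0 (border '')
j=12 s[j]='a': π[12]=1 (border 'a')
j=13 s[j]='a': k: 1→0; π[13]=1 (border 'a')
j=14 s[j]='b': π[14]=2 (border 'ab')
j=15 s[j]='a': k: 2→0; π[15]=1 (border 'a')
j=16 s[j]='b': π[16]=2 (border 'ab')
j=17 s[j]='b': π[17]=3 (border 'abb')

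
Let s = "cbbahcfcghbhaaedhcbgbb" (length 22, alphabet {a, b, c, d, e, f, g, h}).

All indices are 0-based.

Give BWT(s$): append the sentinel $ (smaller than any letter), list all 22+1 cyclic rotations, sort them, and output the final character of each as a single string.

bhabbbgcch$hhfeacbcbgda

rank  rotation                 last
    0  $cbbahcfcghbhaaedhcbgbb  b
    1  aaedhcbgbb$cbbahcfcghbh  h
    2  aedhcbgbb$cbbahcfcghbha  a
    3  ahcfcghbhaaedhcbgbb$cbb  b
    4  b$cbbahcfcghbhaaedhcbgb  b
    5  bahcfcghbhaaedhcbgbb$cb  b
    6  bb$cbbahcfcghbhaaedhcbg  g
    7  bbahcfcghbhaaedhcbgbb$c  c
    8  bgbb$cbbahcfcghbhaaedhc  c
    9  bhaaedhcbgbb$cbbahcfcgh  h
   10  cbbahcfcghbhaaedhcbgbb$  $
   11  cbgbb$cbbahcfcghbhaaedh  h
   12  cfcghbhaaedhcbgbb$cbbah  h
   13  cghbhaaedhcbgbb$cbbahcf  f
   14  dhcbgbb$cbbahcfcghbhaae  e
   15  edhcbgbb$cbbahcfcghbhaa  a
   16  fcghbhaaedhcbgbb$cbbahc  c
   17  gbb$cbbahcfcghbhaaedhcb  b
   18  ghbhaaedhcbgbb$cbbahcfc  c
   19  haaedhcbgbb$cbbahcfcghb  b
   20  hbhaaedhcbgbb$cbbahcfcg  g
   21  hcbgbb$cbbahcfcghbhaaed  d
   22  hcfcghbhaaedhcbgbb$cbba  a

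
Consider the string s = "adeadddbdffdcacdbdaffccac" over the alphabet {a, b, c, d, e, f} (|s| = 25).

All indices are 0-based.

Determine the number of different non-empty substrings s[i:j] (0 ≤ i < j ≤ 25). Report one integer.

rank→(start, suffix):
  0 → (23, 'ac')
  1 → (13, 'acdbdaffccac')
  2 → (3, 'adddbdffdcacdbdaffccac')
  3 → (0, 'adeadddbdffdcacdbdaffccac')
  4 → (18, 'affccac')
  5 → (16, 'bdaffccac')
  6 → (7, 'bdffdcacdbdaffccac')
  7 → (24, 'c')
  8 → (22, 'cac')
  9 → (12, 'cacdbdaffccac')
  10 → (21, 'ccac')
  11 → (14, 'cdbdaffccac')
  12 → (17, 'daffccac')
  13 → (15, 'dbdaffccac')
  14 → (6, 'dbdffdcacdbdaffccac')
  15 → (11, 'dcacdbdaffccac')
  16 → (5, 'ddbdffdcacdbdaffccac')
  17 → (4, 'dddbdffdcacdbdaffccac')
  18 → (1, 'deadddbdffdcacdbdaffccac')
  19 → (8, 'dffdcacdbdaffccac')
  20 → (2, 'eadddbdffdcacdbdaffccac')
  21 → (20, 'fccac')
  22 → (10, 'fdcacdbdaffccac')
  23 → (19, 'ffccac')
  24 → (9, 'ffdcacdbdaffccac')

SA = [23, 13, 3, 0, 18, 16, 7, 24, 22, 12, 21, 14, 17, 15, 6, 11, 5, 4, 1, 8, 2, 20, 10, 19, 9]
rank  pair      lcp
   1  s[23:],s[13:]  2  'ac'
   2  s[13:],s[3:]  1  'a'
   3  s[3:],s[0:]  2  'ad'
   4  s[0:],s[18:]  1  'a'
   5  s[18:],s[16:]  0  ''
   6  s[16:],s[7:]  2  'bd'
   7  s[7:],s[24:]  0  ''
   8  s[24:],s[22:]  1  'c'
   9  s[22:],s[12:]  3  'cac'
  10  s[12:],s[21:]  1  'c'
  11  s[21:],s[14:]  1  'c'
  12  s[14:],s[17:]  0  ''
  13  s[17:],s[15:]  1  'd'
  14  s[15:],s[6:]  3  'dbd'
  15  s[6:],s[11:]  1  'd'
  16  s[11:],s[5:]  1  'd'
  17  s[5:],s[4:]  2  'dd'
  18  s[4:],s[1:]  1  'd'
  19  s[1:],s[8:]  1  'd'
  20  s[8:],s[2:]  0  ''
  21  s[2:],s[20:]  0  ''
  22  s[20:],s[10:]  1  'f'
  23  s[10:],s[19:]  1  'f'
  24  s[19:],s[9:]  2  'ff'

n(n+1)/2 = 25·26/2 = 325
Σ LCP = 0 + 2 + 1 + 2 + 1 + 0 + 2 + 0 + 1 + 3 + 1 + 1 + 0 + 1 + 3 + 1 + 1 + 2 + 1 + 1 + 0 + 0 + 1 + 1 + 2 = 28
distinct = 325 − 28 = 297

297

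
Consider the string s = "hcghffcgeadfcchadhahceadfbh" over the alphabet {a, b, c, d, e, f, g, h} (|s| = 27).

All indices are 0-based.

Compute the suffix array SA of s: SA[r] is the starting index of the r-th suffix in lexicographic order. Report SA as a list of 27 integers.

[22, 9, 15, 18, 25, 12, 20, 6, 1, 13, 23, 10, 16, 21, 8, 24, 11, 5, 4, 7, 2, 26, 14, 17, 19, 0, 3]

rank | idx | suffix
   0 |  22 | adfbh
   1 |   9 | adfcchadhahceadfbh
   2 |  15 | adhahceadfbh
   3 |  18 | ahceadfbh
   4 |  25 | bh
   5 |  12 | cchadhahceadfbh
   6 |  20 | ceadfbh
   7 |   6 | cgeadfcchadhahceadfbh
   8 |   1 | cghffcgeadfcchadhahceadfbh
   9 |  13 | chadhahceadfbh
  10 |  23 | dfbh
  11 |  10 | dfcchadhahceadfbh
  12 |  16 | dhahceadfbh
  13 |  21 | eadfbh
  14 |   8 | eadfcchadhahceadfbh
  15 |  24 | fbh
  16 |  11 | fcchadhahceadfbh
  17 |   5 | fcgeadfcchadhahceadfbh
  18 |   4 | ffcgeadfcchadhahceadfbh
  19 |   7 | geadfcchadhahceadfbh
  20 |   2 | ghffcgeadfcchadhahceadfbh
  21 |  26 | h
  22 |  14 | hadhahceadfbh
  23 |  17 | hahceadfbh
  24 |  19 | hceadfbh
  25 |   0 | hcghffcgeadfcchadhahceadfbh
  26 |   3 | hffcgeadfcchadhahceadfbh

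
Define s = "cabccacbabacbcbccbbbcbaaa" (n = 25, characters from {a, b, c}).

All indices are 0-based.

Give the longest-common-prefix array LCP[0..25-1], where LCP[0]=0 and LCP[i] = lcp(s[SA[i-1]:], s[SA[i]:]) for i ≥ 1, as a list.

rank→(start, suffix):
  0 → (24, 'a')
  1 → (23, 'aa')
  2 → (22, 'aaa')
  3 → (8, 'abacbcbccbbbcbaaa')
  4 → (1, 'abccacbabacbcbccbbbcbaaa')
  5 → (5, 'acbabacbcbccbbbcbaaa')
  6 → (10, 'acbcbccbbbcbaaa')
  7 → (21, 'baaa')
  8 → (7, 'babacbcbccbbbcbaaa')
  9 → (9, 'bacbcbccbbbcbaaa')
  10 → (17, 'bbbcbaaa')
  11 → (18, 'bbcbaaa')
  12 → (19, 'bcbaaa')
  13 → (12, 'bcbccbbbcbaaa')
  14 → (2, 'bccacbabacbcbccbbbcbaaa')
  15 → (14, 'bccbbbcbaaa')
  16 → (0, 'cabccacbabacbcbccbbbcbaaa')
  17 → (4, 'cacbabacbcbccbbbcbaaa')
  18 → (20, 'cbaaa')
  19 → (6, 'cbabacbcbccbbbcbaaa')
  20 → (16, 'cbbbcbaaa')
  21 → (11, 'cbcbccbbbcbaaa')
  22 → (13, 'cbccbbbcbaaa')
  23 → (3, 'ccacbabacbcbccbbbcbaaa')
  24 → (15, 'ccbbbcbaaa')

SA = [24, 23, 22, 8, 1, 5, 10, 21, 7, 9, 17, 18, 19, 12, 2, 14, 0, 4, 20, 6, 16, 11, 13, 3, 15]
rank  pair      lcp
   1  s[24:],s[23:]  1  'a'
   2  s[23:],s[22:]  2  'aa'
   3  s[22:],s[8:]  1  'a'
   4  s[8:],s[1:]  2  'ab'
   5  s[1:],s[5:]  1  'a'
   6  s[5:],s[10:]  3  'acb'
   7  s[10:],s[21:]  0  ''
   8  s[21:],s[7:]  2  'ba'
   9  s[7:],s[9:]  2  'ba'
  10  s[9:],s[17:]  1  'b'
  11  s[17:],s[18:]  2  'bb'
  12  s[18:],s[19:]  1  'b'
  13  s[19:],s[12:]  3  'bcb'
  14  s[12:],s[2:]  2  'bc'
  15  s[2:],s[14:]  3  'bcc'
  16  s[14:],s[0:]  0  ''
  17  s[0:],s[4:]  2  'ca'
  18  s[4:],s[20:]  1  'c'
  19  s[20:],s[6:]  3  'cba'
  20  s[6:],s[16:]  2  'cb'
  21  s[16:],s[11:]  2  'cb'
  22  s[11:],s[13:]  3  'cbc'
  23  s[13:],s[3:]  1  'c'
  24  s[3:],s[15:]  2  'cc'

[0, 1, 2, 1, 2, 1, 3, 0, 2, 2, 1, 2, 1, 3, 2, 3, 0, 2, 1, 3, 2, 2, 3, 1, 2]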